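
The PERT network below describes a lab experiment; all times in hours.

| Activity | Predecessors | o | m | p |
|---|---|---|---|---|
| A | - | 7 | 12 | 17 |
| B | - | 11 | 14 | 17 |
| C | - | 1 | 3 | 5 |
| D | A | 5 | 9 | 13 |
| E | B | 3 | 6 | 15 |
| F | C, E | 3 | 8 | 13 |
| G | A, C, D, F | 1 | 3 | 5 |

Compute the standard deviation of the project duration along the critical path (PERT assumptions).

2.87 hours

te_A = (7 + 4·12 + 17)/6 = 72/6 = 12; σ²_A = ((17−7)/6)² = 2.778
te_B = (11 + 4·14 + 17)/6 = 84/6 = 14; σ²_B = ((17−11)/6)² = 1.000
te_C = (1 + 4·3 + 5)/6 = 18/6 = 3; σ²_C = ((5−1)/6)² = 0.444
te_D = (5 + 4·9 + 13)/6 = 54/6 = 9; σ²_D = ((13−5)/6)² = 1.778
te_E = (3 + 4·6 + 15)/6 = 42/6 = 7; σ²_E = ((15−3)/6)² = 4.000
te_F = (3 + 4·8 + 13)/6 = 48/6 = 8; σ²_F = ((13−3)/6)² = 2.778
te_G = (1 + 4·3 + 5)/6 = 18/6 = 3; σ²_G = ((5−1)/6)² = 0.444

Forward pass:
ES_A = 0; EF_A = 12
ES_B = 0; EF_B = 14
ES_C = 0; EF_C = 3
ES_D = 12; EF_D = 12+9 = 21
ES_E = 14; EF_E = 14+7 = 21
ES_F = max(EF_C=3, EF_E=21) = 21; EF_F = 21+8 = 29
ES_G = max(EF_A=12, EF_C=3, EF_D=21, EF_F=29) = 29; EF_G = 29+3 = 32
Expected project duration μ = 32 hours. Critical path: B → E → F → G.

Variance along critical path = 1.000 + 4.000 + 2.778 + 0.444 = 8.222
σ = √8.222 = 2.867 hours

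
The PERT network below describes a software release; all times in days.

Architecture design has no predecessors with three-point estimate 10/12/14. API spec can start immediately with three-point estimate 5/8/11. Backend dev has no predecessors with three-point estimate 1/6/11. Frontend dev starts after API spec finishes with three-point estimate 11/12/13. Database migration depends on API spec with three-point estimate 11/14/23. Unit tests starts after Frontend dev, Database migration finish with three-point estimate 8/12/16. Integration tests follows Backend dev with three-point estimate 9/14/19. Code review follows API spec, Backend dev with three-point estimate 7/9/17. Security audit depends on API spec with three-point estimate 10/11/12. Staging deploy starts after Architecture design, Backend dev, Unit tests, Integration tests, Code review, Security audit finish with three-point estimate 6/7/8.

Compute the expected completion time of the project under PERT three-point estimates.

42 days

te_Architecture design = (10 + 4·12 + 14)/6 = 72/6 = 12
te_API spec = (5 + 4·8 + 11)/6 = 48/6 = 8
te_Backend dev = (1 + 4·6 + 11)/6 = 36/6 = 6
te_Frontend dev = (11 + 4·12 + 13)/6 = 72/6 = 12
te_Database migration = (11 + 4·14 + 23)/6 = 90/6 = 15
te_Unit tests = (8 + 4·12 + 16)/6 = 72/6 = 12
te_Integration tests = (9 + 4·14 + 19)/6 = 84/6 = 14
te_Code review = (7 + 4·9 + 17)/6 = 60/6 = 10
te_Security audit = (10 + 4·11 + 12)/6 = 66/6 = 11
te_Staging deploy = (6 + 4·7 + 8)/6 = 42/6 = 7

Forward pass:
ES_Architecture design = 0; EF_Architecture design = 12
ES_API spec = 0; EF_API spec = 8
ES_Backend dev = 0; EF_Backend dev = 6
ES_Frontend dev = 8; EF_Frontend dev = 8+12 = 20
ES_Database migration = 8; EF_Database migration = 8+15 = 23
ES_Unit tests = max(EF_Frontend dev=20, EF_Database migration=23) = 23; EF_Unit tests = 23+12 = 35
ES_Integration tests = 6; EF_Integration tests = 6+14 = 20
ES_Code review = max(EF_API spec=8, EF_Backend dev=6) = 8; EF_Code review = 8+10 = 18
ES_Security audit = 8; EF_Security audit = 8+11 = 19
ES_Staging deploy = max(EF_Architecture design=12, EF_Backend dev=6, EF_Unit tests=35, EF_Integration tests=20, EF_Code review=18, EF_Security audit=19) = 35; EF_Staging deploy = 35+7 = 42
Expected project duration μ = 42 days. Critical path: API spec → Database migration → Unit tests → Staging deploy.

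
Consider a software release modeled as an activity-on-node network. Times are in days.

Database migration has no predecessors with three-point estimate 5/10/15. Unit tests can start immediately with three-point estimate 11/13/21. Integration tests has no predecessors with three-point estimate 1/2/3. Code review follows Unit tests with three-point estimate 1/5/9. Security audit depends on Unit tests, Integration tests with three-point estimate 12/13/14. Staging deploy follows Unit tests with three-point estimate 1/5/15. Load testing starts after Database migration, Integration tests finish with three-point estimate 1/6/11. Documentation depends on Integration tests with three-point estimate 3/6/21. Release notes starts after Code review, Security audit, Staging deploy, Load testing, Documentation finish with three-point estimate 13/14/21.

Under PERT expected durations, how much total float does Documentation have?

17 days

te_Database migration = (5 + 4·10 + 15)/6 = 60/6 = 10
te_Unit tests = (11 + 4·13 + 21)/6 = 84/6 = 14
te_Integration tests = (1 + 4·2 + 3)/6 = 12/6 = 2
te_Code review = (1 + 4·5 + 9)/6 = 30/6 = 5
te_Security audit = (12 + 4·13 + 14)/6 = 78/6 = 13
te_Staging deploy = (1 + 4·5 + 15)/6 = 36/6 = 6
te_Load testing = (1 + 4·6 + 11)/6 = 36/6 = 6
te_Documentation = (3 + 4·6 + 21)/6 = 48/6 = 8
te_Release notes = (13 + 4·14 + 21)/6 = 90/6 = 15

Forward pass:
ES_Database migration = 0; EF_Database migration = 10
ES_Unit tests = 0; EF_Unit tests = 14
ES_Integration tests = 0; EF_Integration tests = 2
ES_Code review = 14; EF_Code review = 14+5 = 19
ES_Security audit = max(EF_Unit tests=14, EF_Integration tests=2) = 14; EF_Security audit = 14+13 = 27
ES_Staging deploy = 14; EF_Staging deploy = 14+6 = 20
ES_Load testing = max(EF_Database migration=10, EF_Integration tests=2) = 10; EF_Load testing = 10+6 = 16
ES_Documentation = 2; EF_Documentation = 2+8 = 10
ES_Release notes = max(EF_Code review=19, EF_Security audit=27, EF_Staging deploy=20, EF_Load testing=16, EF_Documentation=10) = 27; EF_Release notes = 27+15 = 42
Expected project duration μ = 42 days. Critical path: Unit tests → Security audit → Release notes.

Backward pass:
LF_Release notes = 42; LS_Release notes = 42−15 = 27
LF_Documentation = LS_Release notes = 27; LS_Documentation = 27−8 = 19
LF_Load testing = LS_Release notes = 27; LS_Load testing = 27−6 = 21
LF_Staging deploy = LS_Release notes = 27; LS_Staging deploy = 27−6 = 21
LF_Security audit = LS_Release notes = 27; LS_Security audit = 27−13 = 14
LF_Code review = LS_Release notes = 27; LS_Code review = 27−5 = 22
LF_Integration tests = min(LS_Security audit=14, LS_Load testing=21, LS_Documentation=19) = 14; LS_Integration tests = 14−2 = 12
LF_Unit tests = min(LS_Code review=22, LS_Security audit=14, LS_Staging deploy=21) = 14; LS_Unit tests = 14−14 = 0
LF_Database migration = LS_Load testing = 21; LS_Database migration = 21−10 = 11
Slack_Documentation = LS_Documentation − ES_Documentation = 19 − 2 = 17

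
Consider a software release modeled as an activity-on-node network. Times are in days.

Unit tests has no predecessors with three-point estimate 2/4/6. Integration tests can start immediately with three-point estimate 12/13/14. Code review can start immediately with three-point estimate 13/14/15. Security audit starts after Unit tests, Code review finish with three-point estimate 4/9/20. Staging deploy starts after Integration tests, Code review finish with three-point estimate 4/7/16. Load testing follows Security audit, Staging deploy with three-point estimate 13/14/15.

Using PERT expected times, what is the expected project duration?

te_Unit tests = (2 + 4·4 + 6)/6 = 24/6 = 4
te_Integration tests = (12 + 4·13 + 14)/6 = 78/6 = 13
te_Code review = (13 + 4·14 + 15)/6 = 84/6 = 14
te_Security audit = (4 + 4·9 + 20)/6 = 60/6 = 10
te_Staging deploy = (4 + 4·7 + 16)/6 = 48/6 = 8
te_Load testing = (13 + 4·14 + 15)/6 = 84/6 = 14

Forward pass:
ES_Unit tests = 0; EF_Unit tests = 4
ES_Integration tests = 0; EF_Integration tests = 13
ES_Code review = 0; EF_Code review = 14
ES_Security audit = max(EF_Unit tests=4, EF_Code review=14) = 14; EF_Security audit = 14+10 = 24
ES_Staging deploy = max(EF_Integration tests=13, EF_Code review=14) = 14; EF_Staging deploy = 14+8 = 22
ES_Load testing = max(EF_Security audit=24, EF_Staging deploy=22) = 24; EF_Load testing = 24+14 = 38
Expected project duration μ = 38 days. Critical path: Code review → Security audit → Load testing.

38 days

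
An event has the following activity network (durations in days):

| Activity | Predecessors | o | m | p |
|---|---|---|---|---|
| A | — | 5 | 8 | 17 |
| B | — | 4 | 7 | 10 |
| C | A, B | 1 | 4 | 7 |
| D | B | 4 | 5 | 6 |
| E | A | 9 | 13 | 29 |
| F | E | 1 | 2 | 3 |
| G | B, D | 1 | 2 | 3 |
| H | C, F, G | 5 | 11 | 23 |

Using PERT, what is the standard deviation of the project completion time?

4.92 days

te_A = (5 + 4·8 + 17)/6 = 54/6 = 9; σ²_A = ((17−5)/6)² = 4.000
te_B = (4 + 4·7 + 10)/6 = 42/6 = 7; σ²_B = ((10−4)/6)² = 1.000
te_C = (1 + 4·4 + 7)/6 = 24/6 = 4; σ²_C = ((7−1)/6)² = 1.000
te_D = (4 + 4·5 + 6)/6 = 30/6 = 5; σ²_D = ((6−4)/6)² = 0.111
te_E = (9 + 4·13 + 29)/6 = 90/6 = 15; σ²_E = ((29−9)/6)² = 11.111
te_F = (1 + 4·2 + 3)/6 = 12/6 = 2; σ²_F = ((3−1)/6)² = 0.111
te_G = (1 + 4·2 + 3)/6 = 12/6 = 2; σ²_G = ((3−1)/6)² = 0.111
te_H = (5 + 4·11 + 23)/6 = 72/6 = 12; σ²_H = ((23−5)/6)² = 9.000

Forward pass:
ES_A = 0; EF_A = 9
ES_B = 0; EF_B = 7
ES_C = max(EF_A=9, EF_B=7) = 9; EF_C = 9+4 = 13
ES_D = 7; EF_D = 7+5 = 12
ES_E = 9; EF_E = 9+15 = 24
ES_F = 24; EF_F = 24+2 = 26
ES_G = max(EF_B=7, EF_D=12) = 12; EF_G = 12+2 = 14
ES_H = max(EF_C=13, EF_F=26, EF_G=14) = 26; EF_H = 26+12 = 38
Expected project duration μ = 38 days. Critical path: A → E → F → H.

Variance along critical path = 4.000 + 11.111 + 0.111 + 9.000 = 24.222
σ = √24.222 = 4.922 days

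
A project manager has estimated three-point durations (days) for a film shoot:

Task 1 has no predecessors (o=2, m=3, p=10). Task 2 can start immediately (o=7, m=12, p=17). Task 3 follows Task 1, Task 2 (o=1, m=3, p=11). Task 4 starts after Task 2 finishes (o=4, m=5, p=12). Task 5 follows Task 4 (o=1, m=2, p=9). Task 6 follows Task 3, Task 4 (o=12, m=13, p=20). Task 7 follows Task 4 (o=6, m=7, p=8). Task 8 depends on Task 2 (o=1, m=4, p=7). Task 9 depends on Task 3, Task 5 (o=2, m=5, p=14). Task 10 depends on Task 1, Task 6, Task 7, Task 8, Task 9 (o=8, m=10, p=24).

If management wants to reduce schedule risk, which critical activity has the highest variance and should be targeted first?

te_Task 1 = (2 + 4·3 + 10)/6 = 24/6 = 4; σ²_Task 1 = ((10−2)/6)² = 1.778
te_Task 2 = (7 + 4·12 + 17)/6 = 72/6 = 12; σ²_Task 2 = ((17−7)/6)² = 2.778
te_Task 3 = (1 + 4·3 + 11)/6 = 24/6 = 4; σ²_Task 3 = ((11−1)/6)² = 2.778
te_Task 4 = (4 + 4·5 + 12)/6 = 36/6 = 6; σ²_Task 4 = ((12−4)/6)² = 1.778
te_Task 5 = (1 + 4·2 + 9)/6 = 18/6 = 3; σ²_Task 5 = ((9−1)/6)² = 1.778
te_Task 6 = (12 + 4·13 + 20)/6 = 84/6 = 14; σ²_Task 6 = ((20−12)/6)² = 1.778
te_Task 7 = (6 + 4·7 + 8)/6 = 42/6 = 7; σ²_Task 7 = ((8−6)/6)² = 0.111
te_Task 8 = (1 + 4·4 + 7)/6 = 24/6 = 4; σ²_Task 8 = ((7−1)/6)² = 1.000
te_Task 9 = (2 + 4·5 + 14)/6 = 36/6 = 6; σ²_Task 9 = ((14−2)/6)² = 4.000
te_Task 10 = (8 + 4·10 + 24)/6 = 72/6 = 12; σ²_Task 10 = ((24−8)/6)² = 7.111

Forward pass:
ES_Task 1 = 0; EF_Task 1 = 4
ES_Task 2 = 0; EF_Task 2 = 12
ES_Task 3 = max(EF_Task 1=4, EF_Task 2=12) = 12; EF_Task 3 = 12+4 = 16
ES_Task 4 = 12; EF_Task 4 = 12+6 = 18
ES_Task 5 = 18; EF_Task 5 = 18+3 = 21
ES_Task 6 = max(EF_Task 3=16, EF_Task 4=18) = 18; EF_Task 6 = 18+14 = 32
ES_Task 7 = 18; EF_Task 7 = 18+7 = 25
ES_Task 8 = 12; EF_Task 8 = 12+4 = 16
ES_Task 9 = max(EF_Task 3=16, EF_Task 5=21) = 21; EF_Task 9 = 21+6 = 27
ES_Task 10 = max(EF_Task 1=4, EF_Task 6=32, EF_Task 7=25, EF_Task 8=16, EF_Task 9=27) = 32; EF_Task 10 = 32+12 = 44
Expected project duration μ = 44 days. Critical path: Task 2 → Task 4 → Task 6 → Task 10.

Variances on critical path: σ²_Task 2=2.778, σ²_Task 4=1.778, σ²_Task 6=1.778, σ²_Task 10=7.111.
Largest is σ²_Task 10 = 7.111.

Task 10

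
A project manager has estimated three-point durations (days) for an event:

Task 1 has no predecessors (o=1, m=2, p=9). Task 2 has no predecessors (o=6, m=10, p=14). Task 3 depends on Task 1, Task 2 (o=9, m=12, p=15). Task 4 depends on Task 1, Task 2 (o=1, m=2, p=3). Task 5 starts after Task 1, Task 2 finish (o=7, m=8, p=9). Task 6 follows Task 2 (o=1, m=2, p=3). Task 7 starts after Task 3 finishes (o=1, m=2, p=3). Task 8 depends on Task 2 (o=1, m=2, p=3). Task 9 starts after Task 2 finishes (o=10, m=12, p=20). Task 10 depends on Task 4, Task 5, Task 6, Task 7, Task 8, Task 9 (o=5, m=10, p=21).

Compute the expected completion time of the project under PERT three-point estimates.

te_Task 1 = (1 + 4·2 + 9)/6 = 18/6 = 3
te_Task 2 = (6 + 4·10 + 14)/6 = 60/6 = 10
te_Task 3 = (9 + 4·12 + 15)/6 = 72/6 = 12
te_Task 4 = (1 + 4·2 + 3)/6 = 12/6 = 2
te_Task 5 = (7 + 4·8 + 9)/6 = 48/6 = 8
te_Task 6 = (1 + 4·2 + 3)/6 = 12/6 = 2
te_Task 7 = (1 + 4·2 + 3)/6 = 12/6 = 2
te_Task 8 = (1 + 4·2 + 3)/6 = 12/6 = 2
te_Task 9 = (10 + 4·12 + 20)/6 = 78/6 = 13
te_Task 10 = (5 + 4·10 + 21)/6 = 66/6 = 11

Forward pass:
ES_Task 1 = 0; EF_Task 1 = 3
ES_Task 2 = 0; EF_Task 2 = 10
ES_Task 3 = max(EF_Task 1=3, EF_Task 2=10) = 10; EF_Task 3 = 10+12 = 22
ES_Task 4 = max(EF_Task 1=3, EF_Task 2=10) = 10; EF_Task 4 = 10+2 = 12
ES_Task 5 = max(EF_Task 1=3, EF_Task 2=10) = 10; EF_Task 5 = 10+8 = 18
ES_Task 6 = 10; EF_Task 6 = 10+2 = 12
ES_Task 7 = 22; EF_Task 7 = 22+2 = 24
ES_Task 8 = 10; EF_Task 8 = 10+2 = 12
ES_Task 9 = 10; EF_Task 9 = 10+13 = 23
ES_Task 10 = max(EF_Task 4=12, EF_Task 5=18, EF_Task 6=12, EF_Task 7=24, EF_Task 8=12, EF_Task 9=23) = 24; EF_Task 10 = 24+11 = 35
Expected project duration μ = 35 days. Critical path: Task 2 → Task 3 → Task 7 → Task 10.

35 days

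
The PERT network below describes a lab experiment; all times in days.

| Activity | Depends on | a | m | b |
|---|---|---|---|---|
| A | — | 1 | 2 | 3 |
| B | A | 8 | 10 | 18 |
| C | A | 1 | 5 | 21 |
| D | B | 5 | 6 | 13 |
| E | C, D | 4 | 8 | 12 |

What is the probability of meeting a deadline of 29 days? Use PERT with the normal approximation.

te_A = (1 + 4·2 + 3)/6 = 12/6 = 2; σ²_A = ((3−1)/6)² = 0.111
te_B = (8 + 4·10 + 18)/6 = 66/6 = 11; σ²_B = ((18−8)/6)² = 2.778
te_C = (1 + 4·5 + 21)/6 = 42/6 = 7; σ²_C = ((21−1)/6)² = 11.111
te_D = (5 + 4·6 + 13)/6 = 42/6 = 7; σ²_D = ((13−5)/6)² = 1.778
te_E = (4 + 4·8 + 12)/6 = 48/6 = 8; σ²_E = ((12−4)/6)² = 1.778

Forward pass:
ES_A = 0; EF_A = 2
ES_B = 2; EF_B = 2+11 = 13
ES_C = 2; EF_C = 2+7 = 9
ES_D = 13; EF_D = 13+7 = 20
ES_E = max(EF_C=9, EF_D=20) = 20; EF_E = 20+8 = 28
Expected project duration μ = 28 days. Critical path: A → B → D → E.

Variance along critical path = 0.111 + 2.778 + 1.778 + 1.778 = 6.444; σ = √6.444 = 2.539 days.
Z = (29 − 28) / 2.539 = 0.394
P(T ≤ 29) = Φ(0.394) ≈ 0.653

0.653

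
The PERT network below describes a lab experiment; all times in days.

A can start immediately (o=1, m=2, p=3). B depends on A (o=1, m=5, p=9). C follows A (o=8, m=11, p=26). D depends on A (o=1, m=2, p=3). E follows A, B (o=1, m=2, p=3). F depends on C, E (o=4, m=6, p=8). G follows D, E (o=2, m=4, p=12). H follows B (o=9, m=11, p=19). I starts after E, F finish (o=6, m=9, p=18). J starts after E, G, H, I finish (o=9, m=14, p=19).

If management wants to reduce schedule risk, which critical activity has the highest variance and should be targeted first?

C

te_A = (1 + 4·2 + 3)/6 = 12/6 = 2; σ²_A = ((3−1)/6)² = 0.111
te_B = (1 + 4·5 + 9)/6 = 30/6 = 5; σ²_B = ((9−1)/6)² = 1.778
te_C = (8 + 4·11 + 26)/6 = 78/6 = 13; σ²_C = ((26−8)/6)² = 9.000
te_D = (1 + 4·2 + 3)/6 = 12/6 = 2; σ²_D = ((3−1)/6)² = 0.111
te_E = (1 + 4·2 + 3)/6 = 12/6 = 2; σ²_E = ((3−1)/6)² = 0.111
te_F = (4 + 4·6 + 8)/6 = 36/6 = 6; σ²_F = ((8−4)/6)² = 0.444
te_G = (2 + 4·4 + 12)/6 = 30/6 = 5; σ²_G = ((12−2)/6)² = 2.778
te_H = (9 + 4·11 + 19)/6 = 72/6 = 12; σ²_H = ((19−9)/6)² = 2.778
te_I = (6 + 4·9 + 18)/6 = 60/6 = 10; σ²_I = ((18−6)/6)² = 4.000
te_J = (9 + 4·14 + 19)/6 = 84/6 = 14; σ²_J = ((19−9)/6)² = 2.778

Forward pass:
ES_A = 0; EF_A = 2
ES_B = 2; EF_B = 2+5 = 7
ES_C = 2; EF_C = 2+13 = 15
ES_D = 2; EF_D = 2+2 = 4
ES_E = max(EF_A=2, EF_B=7) = 7; EF_E = 7+2 = 9
ES_F = max(EF_C=15, EF_E=9) = 15; EF_F = 15+6 = 21
ES_G = max(EF_D=4, EF_E=9) = 9; EF_G = 9+5 = 14
ES_H = 7; EF_H = 7+12 = 19
ES_I = max(EF_E=9, EF_F=21) = 21; EF_I = 21+10 = 31
ES_J = max(EF_E=9, EF_G=14, EF_H=19, EF_I=31) = 31; EF_J = 31+14 = 45
Expected project duration μ = 45 days. Critical path: A → C → F → I → J.

Variances on critical path: σ²_A=0.111, σ²_C=9.000, σ²_F=0.444, σ²_I=4.000, σ²_J=2.778.
Largest is σ²_C = 9.000.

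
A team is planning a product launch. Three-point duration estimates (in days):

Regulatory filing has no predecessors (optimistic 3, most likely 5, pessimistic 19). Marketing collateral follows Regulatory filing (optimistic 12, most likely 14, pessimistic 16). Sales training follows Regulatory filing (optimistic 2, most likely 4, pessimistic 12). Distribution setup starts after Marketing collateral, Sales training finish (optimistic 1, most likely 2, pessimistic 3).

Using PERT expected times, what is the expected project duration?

23 days

te_Regulatory filing = (3 + 4·5 + 19)/6 = 42/6 = 7
te_Marketing collateral = (12 + 4·14 + 16)/6 = 84/6 = 14
te_Sales training = (2 + 4·4 + 12)/6 = 30/6 = 5
te_Distribution setup = (1 + 4·2 + 3)/6 = 12/6 = 2

Forward pass:
ES_Regulatory filing = 0; EF_Regulatory filing = 7
ES_Marketing collateral = 7; EF_Marketing collateral = 7+14 = 21
ES_Sales training = 7; EF_Sales training = 7+5 = 12
ES_Distribution setup = max(EF_Marketing collateral=21, EF_Sales training=12) = 21; EF_Distribution setup = 21+2 = 23
Expected project duration μ = 23 days. Critical path: Regulatory filing → Marketing collateral → Distribution setup.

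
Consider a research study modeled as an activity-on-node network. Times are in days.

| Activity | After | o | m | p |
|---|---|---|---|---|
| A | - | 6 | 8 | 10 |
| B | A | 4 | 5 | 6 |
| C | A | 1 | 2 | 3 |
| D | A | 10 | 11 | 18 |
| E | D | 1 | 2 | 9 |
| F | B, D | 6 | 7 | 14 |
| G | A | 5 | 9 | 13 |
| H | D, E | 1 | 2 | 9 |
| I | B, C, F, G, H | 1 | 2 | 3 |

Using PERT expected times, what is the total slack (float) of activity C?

18 days

te_A = (6 + 4·8 + 10)/6 = 48/6 = 8
te_B = (4 + 4·5 + 6)/6 = 30/6 = 5
te_C = (1 + 4·2 + 3)/6 = 12/6 = 2
te_D = (10 + 4·11 + 18)/6 = 72/6 = 12
te_E = (1 + 4·2 + 9)/6 = 18/6 = 3
te_F = (6 + 4·7 + 14)/6 = 48/6 = 8
te_G = (5 + 4·9 + 13)/6 = 54/6 = 9
te_H = (1 + 4·2 + 9)/6 = 18/6 = 3
te_I = (1 + 4·2 + 3)/6 = 12/6 = 2

Forward pass:
ES_A = 0; EF_A = 8
ES_B = 8; EF_B = 8+5 = 13
ES_C = 8; EF_C = 8+2 = 10
ES_D = 8; EF_D = 8+12 = 20
ES_E = 20; EF_E = 20+3 = 23
ES_F = max(EF_B=13, EF_D=20) = 20; EF_F = 20+8 = 28
ES_G = 8; EF_G = 8+9 = 17
ES_H = max(EF_D=20, EF_E=23) = 23; EF_H = 23+3 = 26
ES_I = max(EF_B=13, EF_C=10, EF_F=28, EF_G=17, EF_H=26) = 28; EF_I = 28+2 = 30
Expected project duration μ = 30 days. Critical path: A → D → F → I.

Backward pass:
LF_I = 30; LS_I = 30−2 = 28
LF_H = LS_I = 28; LS_H = 28−3 = 25
LF_G = LS_I = 28; LS_G = 28−9 = 19
LF_F = LS_I = 28; LS_F = 28−8 = 20
LF_E = LS_H = 25; LS_E = 25−3 = 22
LF_D = min(LS_E=22, LS_F=20, LS_H=25) = 20; LS_D = 20−12 = 8
LF_C = LS_I = 28; LS_C = 28−2 = 26
LF_B = min(LS_F=20, LS_I=28) = 20; LS_B = 20−5 = 15
LF_A = min(LS_B=15, LS_C=26, LS_D=8, LS_G=19) = 8; LS_A = 8−8 = 0
Slack_C = LS_C − ES_C = 26 − 8 = 18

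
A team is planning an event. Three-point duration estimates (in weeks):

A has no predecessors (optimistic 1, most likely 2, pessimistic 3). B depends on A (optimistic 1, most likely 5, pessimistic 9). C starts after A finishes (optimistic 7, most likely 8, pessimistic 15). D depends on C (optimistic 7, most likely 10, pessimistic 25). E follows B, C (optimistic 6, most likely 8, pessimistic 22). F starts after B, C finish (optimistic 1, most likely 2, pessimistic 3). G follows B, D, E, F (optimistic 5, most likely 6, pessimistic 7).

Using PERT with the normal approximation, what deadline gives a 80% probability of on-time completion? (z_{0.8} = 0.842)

te_A = (1 + 4·2 + 3)/6 = 12/6 = 2; σ²_A = ((3−1)/6)² = 0.111
te_B = (1 + 4·5 + 9)/6 = 30/6 = 5; σ²_B = ((9−1)/6)² = 1.778
te_C = (7 + 4·8 + 15)/6 = 54/6 = 9; σ²_C = ((15−7)/6)² = 1.778
te_D = (7 + 4·10 + 25)/6 = 72/6 = 12; σ²_D = ((25−7)/6)² = 9.000
te_E = (6 + 4·8 + 22)/6 = 60/6 = 10; σ²_E = ((22−6)/6)² = 7.111
te_F = (1 + 4·2 + 3)/6 = 12/6 = 2; σ²_F = ((3−1)/6)² = 0.111
te_G = (5 + 4·6 + 7)/6 = 36/6 = 6; σ²_G = ((7−5)/6)² = 0.111

Forward pass:
ES_A = 0; EF_A = 2
ES_B = 2; EF_B = 2+5 = 7
ES_C = 2; EF_C = 2+9 = 11
ES_D = 11; EF_D = 11+12 = 23
ES_E = max(EF_B=7, EF_C=11) = 11; EF_E = 11+10 = 21
ES_F = max(EF_B=7, EF_C=11) = 11; EF_F = 11+2 = 13
ES_G = max(EF_B=7, EF_D=23, EF_E=21, EF_F=13) = 23; EF_G = 23+6 = 29
Expected project duration μ = 29 weeks. Critical path: A → C → D → G.

Variance along critical path = 0.111 + 1.778 + 9.000 + 0.111 = 11.000; σ = 3.317 weeks.
D = μ + z·σ = 29 + 0.842·3.317 = 31.8 weeks

31.8 weeks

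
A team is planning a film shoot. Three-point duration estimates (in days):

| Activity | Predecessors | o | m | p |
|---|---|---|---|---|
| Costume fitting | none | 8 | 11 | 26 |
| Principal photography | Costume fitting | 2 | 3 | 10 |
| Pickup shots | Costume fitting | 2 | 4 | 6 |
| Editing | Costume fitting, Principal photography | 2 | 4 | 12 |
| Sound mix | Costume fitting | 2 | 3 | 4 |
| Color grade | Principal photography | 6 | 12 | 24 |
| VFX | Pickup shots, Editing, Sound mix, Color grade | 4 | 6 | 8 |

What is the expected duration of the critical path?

te_Costume fitting = (8 + 4·11 + 26)/6 = 78/6 = 13
te_Principal photography = (2 + 4·3 + 10)/6 = 24/6 = 4
te_Pickup shots = (2 + 4·4 + 6)/6 = 24/6 = 4
te_Editing = (2 + 4·4 + 12)/6 = 30/6 = 5
te_Sound mix = (2 + 4·3 + 4)/6 = 18/6 = 3
te_Color grade = (6 + 4·12 + 24)/6 = 78/6 = 13
te_VFX = (4 + 4·6 + 8)/6 = 36/6 = 6

Forward pass:
ES_Costume fitting = 0; EF_Costume fitting = 13
ES_Principal photography = 13; EF_Principal photography = 13+4 = 17
ES_Pickup shots = 13; EF_Pickup shots = 13+4 = 17
ES_Editing = max(EF_Costume fitting=13, EF_Principal photography=17) = 17; EF_Editing = 17+5 = 22
ES_Sound mix = 13; EF_Sound mix = 13+3 = 16
ES_Color grade = 17; EF_Color grade = 17+13 = 30
ES_VFX = max(EF_Pickup shots=17, EF_Editing=22, EF_Sound mix=16, EF_Color grade=30) = 30; EF_VFX = 30+6 = 36
Expected project duration μ = 36 days. Critical path: Costume fitting → Principal photography → Color grade → VFX.

36 days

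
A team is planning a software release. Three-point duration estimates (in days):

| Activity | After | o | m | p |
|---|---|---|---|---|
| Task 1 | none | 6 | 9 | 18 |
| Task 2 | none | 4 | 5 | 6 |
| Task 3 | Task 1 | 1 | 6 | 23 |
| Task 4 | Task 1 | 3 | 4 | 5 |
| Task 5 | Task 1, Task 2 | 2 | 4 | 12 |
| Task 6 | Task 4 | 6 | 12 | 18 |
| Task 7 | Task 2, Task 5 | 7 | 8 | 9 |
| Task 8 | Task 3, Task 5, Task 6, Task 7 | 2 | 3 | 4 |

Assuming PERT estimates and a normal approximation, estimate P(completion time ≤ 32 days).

te_Task 1 = (6 + 4·9 + 18)/6 = 60/6 = 10; σ²_Task 1 = ((18−6)/6)² = 4.000
te_Task 2 = (4 + 4·5 + 6)/6 = 30/6 = 5; σ²_Task 2 = ((6−4)/6)² = 0.111
te_Task 3 = (1 + 4·6 + 23)/6 = 48/6 = 8; σ²_Task 3 = ((23−1)/6)² = 13.444
te_Task 4 = (3 + 4·4 + 5)/6 = 24/6 = 4; σ²_Task 4 = ((5−3)/6)² = 0.111
te_Task 5 = (2 + 4·4 + 12)/6 = 30/6 = 5; σ²_Task 5 = ((12−2)/6)² = 2.778
te_Task 6 = (6 + 4·12 + 18)/6 = 72/6 = 12; σ²_Task 6 = ((18−6)/6)² = 4.000
te_Task 7 = (7 + 4·8 + 9)/6 = 48/6 = 8; σ²_Task 7 = ((9−7)/6)² = 0.111
te_Task 8 = (2 + 4·3 + 4)/6 = 18/6 = 3; σ²_Task 8 = ((4−2)/6)² = 0.111

Forward pass:
ES_Task 1 = 0; EF_Task 1 = 10
ES_Task 2 = 0; EF_Task 2 = 5
ES_Task 3 = 10; EF_Task 3 = 10+8 = 18
ES_Task 4 = 10; EF_Task 4 = 10+4 = 14
ES_Task 5 = max(EF_Task 1=10, EF_Task 2=5) = 10; EF_Task 5 = 10+5 = 15
ES_Task 6 = 14; EF_Task 6 = 14+12 = 26
ES_Task 7 = max(EF_Task 2=5, EF_Task 5=15) = 15; EF_Task 7 = 15+8 = 23
ES_Task 8 = max(EF_Task 3=18, EF_Task 5=15, EF_Task 6=26, EF_Task 7=23) = 26; EF_Task 8 = 26+3 = 29
Expected project duration μ = 29 days. Critical path: Task 1 → Task 4 → Task 6 → Task 8.

Variance along critical path = 4.000 + 0.111 + 4.000 + 0.111 = 8.222; σ = √8.222 = 2.867 days.
Z = (32 − 29) / 2.867 = 1.046
P(T ≤ 32) = Φ(1.046) ≈ 0.852

0.852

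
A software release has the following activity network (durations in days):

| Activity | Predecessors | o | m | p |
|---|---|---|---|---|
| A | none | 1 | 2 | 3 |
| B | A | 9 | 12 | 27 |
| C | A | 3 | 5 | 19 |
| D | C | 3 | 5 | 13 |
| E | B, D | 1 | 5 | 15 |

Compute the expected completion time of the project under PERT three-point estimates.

te_A = (1 + 4·2 + 3)/6 = 12/6 = 2
te_B = (9 + 4·12 + 27)/6 = 84/6 = 14
te_C = (3 + 4·5 + 19)/6 = 42/6 = 7
te_D = (3 + 4·5 + 13)/6 = 36/6 = 6
te_E = (1 + 4·5 + 15)/6 = 36/6 = 6

Forward pass:
ES_A = 0; EF_A = 2
ES_B = 2; EF_B = 2+14 = 16
ES_C = 2; EF_C = 2+7 = 9
ES_D = 9; EF_D = 9+6 = 15
ES_E = max(EF_B=16, EF_D=15) = 16; EF_E = 16+6 = 22
Expected project duration μ = 22 days. Critical path: A → B → E.

22 days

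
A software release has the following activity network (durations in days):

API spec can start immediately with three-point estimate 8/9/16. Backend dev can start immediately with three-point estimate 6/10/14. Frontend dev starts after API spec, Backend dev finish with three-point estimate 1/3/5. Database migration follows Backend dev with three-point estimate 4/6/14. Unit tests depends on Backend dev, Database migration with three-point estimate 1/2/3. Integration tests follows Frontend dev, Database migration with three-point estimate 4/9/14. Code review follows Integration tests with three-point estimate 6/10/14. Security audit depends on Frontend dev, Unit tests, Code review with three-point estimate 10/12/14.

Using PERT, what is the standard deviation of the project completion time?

te_API spec = (8 + 4·9 + 16)/6 = 60/6 = 10; σ²_API spec = ((16−8)/6)² = 1.778
te_Backend dev = (6 + 4·10 + 14)/6 = 60/6 = 10; σ²_Backend dev = ((14−6)/6)² = 1.778
te_Frontend dev = (1 + 4·3 + 5)/6 = 18/6 = 3; σ²_Frontend dev = ((5−1)/6)² = 0.444
te_Database migration = (4 + 4·6 + 14)/6 = 42/6 = 7; σ²_Database migration = ((14−4)/6)² = 2.778
te_Unit tests = (1 + 4·2 + 3)/6 = 12/6 = 2; σ²_Unit tests = ((3−1)/6)² = 0.111
te_Integration tests = (4 + 4·9 + 14)/6 = 54/6 = 9; σ²_Integration tests = ((14−4)/6)² = 2.778
te_Code review = (6 + 4·10 + 14)/6 = 60/6 = 10; σ²_Code review = ((14−6)/6)² = 1.778
te_Security audit = (10 + 4·12 + 14)/6 = 72/6 = 12; σ²_Security audit = ((14−10)/6)² = 0.444

Forward pass:
ES_API spec = 0; EF_API spec = 10
ES_Backend dev = 0; EF_Backend dev = 10
ES_Frontend dev = max(EF_API spec=10, EF_Backend dev=10) = 10; EF_Frontend dev = 10+3 = 13
ES_Database migration = 10; EF_Database migration = 10+7 = 17
ES_Unit tests = max(EF_Backend dev=10, EF_Database migration=17) = 17; EF_Unit tests = 17+2 = 19
ES_Integration tests = max(EF_Frontend dev=13, EF_Database migration=17) = 17; EF_Integration tests = 17+9 = 26
ES_Code review = 26; EF_Code review = 26+10 = 36
ES_Security audit = max(EF_Frontend dev=13, EF_Unit tests=19, EF_Code review=36) = 36; EF_Security audit = 36+12 = 48
Expected project duration μ = 48 days. Critical path: Backend dev → Database migration → Integration tests → Code review → Security audit.

Variance along critical path = 1.778 + 2.778 + 2.778 + 1.778 + 0.444 = 9.556
σ = √9.556 = 3.091 days

3.09 days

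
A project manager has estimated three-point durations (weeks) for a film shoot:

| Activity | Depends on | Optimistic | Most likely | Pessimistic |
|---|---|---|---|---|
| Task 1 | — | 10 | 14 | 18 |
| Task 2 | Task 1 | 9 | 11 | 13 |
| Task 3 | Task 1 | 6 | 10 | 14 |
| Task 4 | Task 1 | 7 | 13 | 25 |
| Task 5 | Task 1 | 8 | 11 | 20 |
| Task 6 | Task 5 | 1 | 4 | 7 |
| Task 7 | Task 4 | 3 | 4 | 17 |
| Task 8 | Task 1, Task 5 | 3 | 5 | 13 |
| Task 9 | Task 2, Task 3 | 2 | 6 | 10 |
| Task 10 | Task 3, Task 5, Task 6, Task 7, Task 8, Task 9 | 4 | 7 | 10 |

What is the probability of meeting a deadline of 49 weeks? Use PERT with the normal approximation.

0.973

te_Task 1 = (10 + 4·14 + 18)/6 = 84/6 = 14; σ²_Task 1 = ((18−10)/6)² = 1.778
te_Task 2 = (9 + 4·11 + 13)/6 = 66/6 = 11; σ²_Task 2 = ((13−9)/6)² = 0.444
te_Task 3 = (6 + 4·10 + 14)/6 = 60/6 = 10; σ²_Task 3 = ((14−6)/6)² = 1.778
te_Task 4 = (7 + 4·13 + 25)/6 = 84/6 = 14; σ²_Task 4 = ((25−7)/6)² = 9.000
te_Task 5 = (8 + 4·11 + 20)/6 = 72/6 = 12; σ²_Task 5 = ((20−8)/6)² = 4.000
te_Task 6 = (1 + 4·4 + 7)/6 = 24/6 = 4; σ²_Task 6 = ((7−1)/6)² = 1.000
te_Task 7 = (3 + 4·4 + 17)/6 = 36/6 = 6; σ²_Task 7 = ((17−3)/6)² = 5.444
te_Task 8 = (3 + 4·5 + 13)/6 = 36/6 = 6; σ²_Task 8 = ((13−3)/6)² = 2.778
te_Task 9 = (2 + 4·6 + 10)/6 = 36/6 = 6; σ²_Task 9 = ((10−2)/6)² = 1.778
te_Task 10 = (4 + 4·7 + 10)/6 = 42/6 = 7; σ²_Task 10 = ((10−4)/6)² = 1.000

Forward pass:
ES_Task 1 = 0; EF_Task 1 = 14
ES_Task 2 = 14; EF_Task 2 = 14+11 = 25
ES_Task 3 = 14; EF_Task 3 = 14+10 = 24
ES_Task 4 = 14; EF_Task 4 = 14+14 = 28
ES_Task 5 = 14; EF_Task 5 = 14+12 = 26
ES_Task 6 = 26; EF_Task 6 = 26+4 = 30
ES_Task 7 = 28; EF_Task 7 = 28+6 = 34
ES_Task 8 = max(EF_Task 1=14, EF_Task 5=26) = 26; EF_Task 8 = 26+6 = 32
ES_Task 9 = max(EF_Task 2=25, EF_Task 3=24) = 25; EF_Task 9 = 25+6 = 31
ES_Task 10 = max(EF_Task 3=24, EF_Task 5=26, EF_Task 6=30, EF_Task 7=34, EF_Task 8=32, EF_Task 9=31) = 34; EF_Task 10 = 34+7 = 41
Expected project duration μ = 41 weeks. Critical path: Task 1 → Task 4 → Task 7 → Task 10.

Variance along critical path = 1.778 + 9.000 + 5.444 + 1.000 = 17.222; σ = √17.222 = 4.150 weeks.
Z = (49 − 41) / 4.150 = 1.928
P(T ≤ 49) = Φ(1.928) ≈ 0.973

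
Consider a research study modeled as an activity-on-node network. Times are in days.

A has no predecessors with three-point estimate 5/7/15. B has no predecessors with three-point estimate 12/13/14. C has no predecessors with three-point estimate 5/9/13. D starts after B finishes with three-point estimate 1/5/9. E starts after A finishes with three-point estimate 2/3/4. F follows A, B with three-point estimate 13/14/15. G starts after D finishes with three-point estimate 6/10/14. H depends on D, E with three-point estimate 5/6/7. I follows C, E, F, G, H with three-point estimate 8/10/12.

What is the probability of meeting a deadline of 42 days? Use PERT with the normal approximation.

0.976

te_A = (5 + 4·7 + 15)/6 = 48/6 = 8; σ²_A = ((15−5)/6)² = 2.778
te_B = (12 + 4·13 + 14)/6 = 78/6 = 13; σ²_B = ((14−12)/6)² = 0.111
te_C = (5 + 4·9 + 13)/6 = 54/6 = 9; σ²_C = ((13−5)/6)² = 1.778
te_D = (1 + 4·5 + 9)/6 = 30/6 = 5; σ²_D = ((9−1)/6)² = 1.778
te_E = (2 + 4·3 + 4)/6 = 18/6 = 3; σ²_E = ((4−2)/6)² = 0.111
te_F = (13 + 4·14 + 15)/6 = 84/6 = 14; σ²_F = ((15−13)/6)² = 0.111
te_G = (6 + 4·10 + 14)/6 = 60/6 = 10; σ²_G = ((14−6)/6)² = 1.778
te_H = (5 + 4·6 + 7)/6 = 36/6 = 6; σ²_H = ((7−5)/6)² = 0.111
te_I = (8 + 4·10 + 12)/6 = 60/6 = 10; σ²_I = ((12−8)/6)² = 0.444

Forward pass:
ES_A = 0; EF_A = 8
ES_B = 0; EF_B = 13
ES_C = 0; EF_C = 9
ES_D = 13; EF_D = 13+5 = 18
ES_E = 8; EF_E = 8+3 = 11
ES_F = max(EF_A=8, EF_B=13) = 13; EF_F = 13+14 = 27
ES_G = 18; EF_G = 18+10 = 28
ES_H = max(EF_D=18, EF_E=11) = 18; EF_H = 18+6 = 24
ES_I = max(EF_C=9, EF_E=11, EF_F=27, EF_G=28, EF_H=24) = 28; EF_I = 28+10 = 38
Expected project duration μ = 38 days. Critical path: B → D → G → I.

Variance along critical path = 0.111 + 1.778 + 1.778 + 0.444 = 4.111; σ = √4.111 = 2.028 days.
Z = (42 − 38) / 2.028 = 1.973
P(T ≤ 42) = Φ(1.973) ≈ 0.976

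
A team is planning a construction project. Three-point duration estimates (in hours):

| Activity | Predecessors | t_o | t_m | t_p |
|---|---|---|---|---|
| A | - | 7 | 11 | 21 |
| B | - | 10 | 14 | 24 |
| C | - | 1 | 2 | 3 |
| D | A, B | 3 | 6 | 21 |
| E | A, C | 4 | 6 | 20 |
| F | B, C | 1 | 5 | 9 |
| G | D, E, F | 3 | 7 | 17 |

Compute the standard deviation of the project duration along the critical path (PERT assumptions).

4.46 hours

te_A = (7 + 4·11 + 21)/6 = 72/6 = 12; σ²_A = ((21−7)/6)² = 5.444
te_B = (10 + 4·14 + 24)/6 = 90/6 = 15; σ²_B = ((24−10)/6)² = 5.444
te_C = (1 + 4·2 + 3)/6 = 12/6 = 2; σ²_C = ((3−1)/6)² = 0.111
te_D = (3 + 4·6 + 21)/6 = 48/6 = 8; σ²_D = ((21−3)/6)² = 9.000
te_E = (4 + 4·6 + 20)/6 = 48/6 = 8; σ²_E = ((20−4)/6)² = 7.111
te_F = (1 + 4·5 + 9)/6 = 30/6 = 5; σ²_F = ((9−1)/6)² = 1.778
te_G = (3 + 4·7 + 17)/6 = 48/6 = 8; σ²_G = ((17−3)/6)² = 5.444

Forward pass:
ES_A = 0; EF_A = 12
ES_B = 0; EF_B = 15
ES_C = 0; EF_C = 2
ES_D = max(EF_A=12, EF_B=15) = 15; EF_D = 15+8 = 23
ES_E = max(EF_A=12, EF_C=2) = 12; EF_E = 12+8 = 20
ES_F = max(EF_B=15, EF_C=2) = 15; EF_F = 15+5 = 20
ES_G = max(EF_D=23, EF_E=20, EF_F=20) = 23; EF_G = 23+8 = 31
Expected project duration μ = 31 hours. Critical path: B → D → G.

Variance along critical path = 5.444 + 9.000 + 5.444 = 19.889
σ = √19.889 = 4.460 hours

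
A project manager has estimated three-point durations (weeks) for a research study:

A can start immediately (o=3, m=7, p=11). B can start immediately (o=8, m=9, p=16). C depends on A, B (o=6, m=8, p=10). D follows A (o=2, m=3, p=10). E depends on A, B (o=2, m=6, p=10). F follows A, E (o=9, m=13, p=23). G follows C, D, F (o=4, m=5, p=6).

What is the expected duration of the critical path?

35 weeks

te_A = (3 + 4·7 + 11)/6 = 42/6 = 7
te_B = (8 + 4·9 + 16)/6 = 60/6 = 10
te_C = (6 + 4·8 + 10)/6 = 48/6 = 8
te_D = (2 + 4·3 + 10)/6 = 24/6 = 4
te_E = (2 + 4·6 + 10)/6 = 36/6 = 6
te_F = (9 + 4·13 + 23)/6 = 84/6 = 14
te_G = (4 + 4·5 + 6)/6 = 30/6 = 5

Forward pass:
ES_A = 0; EF_A = 7
ES_B = 0; EF_B = 10
ES_C = max(EF_A=7, EF_B=10) = 10; EF_C = 10+8 = 18
ES_D = 7; EF_D = 7+4 = 11
ES_E = max(EF_A=7, EF_B=10) = 10; EF_E = 10+6 = 16
ES_F = max(EF_A=7, EF_E=16) = 16; EF_F = 16+14 = 30
ES_G = max(EF_C=18, EF_D=11, EF_F=30) = 30; EF_G = 30+5 = 35
Expected project duration μ = 35 weeks. Critical path: B → E → F → G.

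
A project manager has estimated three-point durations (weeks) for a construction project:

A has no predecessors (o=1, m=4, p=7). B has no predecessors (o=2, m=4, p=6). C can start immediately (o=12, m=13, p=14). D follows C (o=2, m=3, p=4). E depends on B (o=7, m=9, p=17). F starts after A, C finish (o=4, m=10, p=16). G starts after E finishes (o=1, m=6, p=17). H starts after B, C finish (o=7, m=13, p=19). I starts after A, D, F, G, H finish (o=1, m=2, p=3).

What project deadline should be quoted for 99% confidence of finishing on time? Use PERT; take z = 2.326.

te_A = (1 + 4·4 + 7)/6 = 24/6 = 4; σ²_A = ((7−1)/6)² = 1.000
te_B = (2 + 4·4 + 6)/6 = 24/6 = 4; σ²_B = ((6−2)/6)² = 0.444
te_C = (12 + 4·13 + 14)/6 = 78/6 = 13; σ²_C = ((14−12)/6)² = 0.111
te_D = (2 + 4·3 + 4)/6 = 18/6 = 3; σ²_D = ((4−2)/6)² = 0.111
te_E = (7 + 4·9 + 17)/6 = 60/6 = 10; σ²_E = ((17−7)/6)² = 2.778
te_F = (4 + 4·10 + 16)/6 = 60/6 = 10; σ²_F = ((16−4)/6)² = 4.000
te_G = (1 + 4·6 + 17)/6 = 42/6 = 7; σ²_G = ((17−1)/6)² = 7.111
te_H = (7 + 4·13 + 19)/6 = 78/6 = 13; σ²_H = ((19−7)/6)² = 4.000
te_I = (1 + 4·2 + 3)/6 = 12/6 = 2; σ²_I = ((3−1)/6)² = 0.111

Forward pass:
ES_A = 0; EF_A = 4
ES_B = 0; EF_B = 4
ES_C = 0; EF_C = 13
ES_D = 13; EF_D = 13+3 = 16
ES_E = 4; EF_E = 4+10 = 14
ES_F = max(EF_A=4, EF_C=13) = 13; EF_F = 13+10 = 23
ES_G = 14; EF_G = 14+7 = 21
ES_H = max(EF_B=4, EF_C=13) = 13; EF_H = 13+13 = 26
ES_I = max(EF_A=4, EF_D=16, EF_F=23, EF_G=21, EF_H=26) = 26; EF_I = 26+2 = 28
Expected project duration μ = 28 weeks. Critical path: C → H → I.

Variance along critical path = 0.111 + 4.000 + 0.111 = 4.222; σ = 2.055 weeks.
D = μ + z·σ = 28 + 2.326·2.055 = 32.8 weeks

32.8 weeks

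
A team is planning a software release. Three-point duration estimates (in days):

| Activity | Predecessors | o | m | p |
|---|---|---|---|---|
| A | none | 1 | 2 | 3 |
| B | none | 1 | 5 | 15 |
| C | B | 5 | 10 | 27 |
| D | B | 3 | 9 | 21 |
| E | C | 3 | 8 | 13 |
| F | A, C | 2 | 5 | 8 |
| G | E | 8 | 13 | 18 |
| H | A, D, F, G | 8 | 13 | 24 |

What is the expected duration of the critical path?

53 days

te_A = (1 + 4·2 + 3)/6 = 12/6 = 2
te_B = (1 + 4·5 + 15)/6 = 36/6 = 6
te_C = (5 + 4·10 + 27)/6 = 72/6 = 12
te_D = (3 + 4·9 + 21)/6 = 60/6 = 10
te_E = (3 + 4·8 + 13)/6 = 48/6 = 8
te_F = (2 + 4·5 + 8)/6 = 30/6 = 5
te_G = (8 + 4·13 + 18)/6 = 78/6 = 13
te_H = (8 + 4·13 + 24)/6 = 84/6 = 14

Forward pass:
ES_A = 0; EF_A = 2
ES_B = 0; EF_B = 6
ES_C = 6; EF_C = 6+12 = 18
ES_D = 6; EF_D = 6+10 = 16
ES_E = 18; EF_E = 18+8 = 26
ES_F = max(EF_A=2, EF_C=18) = 18; EF_F = 18+5 = 23
ES_G = 26; EF_G = 26+13 = 39
ES_H = max(EF_A=2, EF_D=16, EF_F=23, EF_G=39) = 39; EF_H = 39+14 = 53
Expected project duration μ = 53 days. Critical path: B → C → E → G → H.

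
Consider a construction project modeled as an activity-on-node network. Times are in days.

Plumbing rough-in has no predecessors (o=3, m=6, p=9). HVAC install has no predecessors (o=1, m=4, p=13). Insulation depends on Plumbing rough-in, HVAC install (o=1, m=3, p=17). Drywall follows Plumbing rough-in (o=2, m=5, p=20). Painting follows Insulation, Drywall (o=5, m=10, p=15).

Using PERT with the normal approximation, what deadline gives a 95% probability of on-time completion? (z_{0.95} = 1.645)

28.9 days

te_Plumbing rough-in = (3 + 4·6 + 9)/6 = 36/6 = 6; σ²_Plumbing rough-in = ((9−3)/6)² = 1.000
te_HVAC install = (1 + 4·4 + 13)/6 = 30/6 = 5; σ²_HVAC install = ((13−1)/6)² = 4.000
te_Insulation = (1 + 4·3 + 17)/6 = 30/6 = 5; σ²_Insulation = ((17−1)/6)² = 7.111
te_Drywall = (2 + 4·5 + 20)/6 = 42/6 = 7; σ²_Drywall = ((20−2)/6)² = 9.000
te_Painting = (5 + 4·10 + 15)/6 = 60/6 = 10; σ²_Painting = ((15−5)/6)² = 2.778

Forward pass:
ES_Plumbing rough-in = 0; EF_Plumbing rough-in = 6
ES_HVAC install = 0; EF_HVAC install = 5
ES_Insulation = max(EF_Plumbing rough-in=6, EF_HVAC install=5) = 6; EF_Insulation = 6+5 = 11
ES_Drywall = 6; EF_Drywall = 6+7 = 13
ES_Painting = max(EF_Insulation=11, EF_Drywall=13) = 13; EF_Painting = 13+10 = 23
Expected project duration μ = 23 days. Critical path: Plumbing rough-in → Drywall → Painting.

Variance along critical path = 1.000 + 9.000 + 2.778 = 12.778; σ = 3.575 days.
D = μ + z·σ = 23 + 1.645·3.575 = 28.9 days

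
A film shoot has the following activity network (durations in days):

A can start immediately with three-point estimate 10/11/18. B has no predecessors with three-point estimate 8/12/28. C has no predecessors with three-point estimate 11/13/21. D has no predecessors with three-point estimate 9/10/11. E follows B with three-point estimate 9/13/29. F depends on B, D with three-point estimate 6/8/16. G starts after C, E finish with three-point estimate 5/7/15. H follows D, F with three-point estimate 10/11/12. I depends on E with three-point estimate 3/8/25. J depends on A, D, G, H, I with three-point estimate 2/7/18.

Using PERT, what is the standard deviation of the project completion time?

te_A = (10 + 4·11 + 18)/6 = 72/6 = 12; σ²_A = ((18−10)/6)² = 1.778
te_B = (8 + 4·12 + 28)/6 = 84/6 = 14; σ²_B = ((28−8)/6)² = 11.111
te_C = (11 + 4·13 + 21)/6 = 84/6 = 14; σ²_C = ((21−11)/6)² = 2.778
te_D = (9 + 4·10 + 11)/6 = 60/6 = 10; σ²_D = ((11−9)/6)² = 0.111
te_E = (9 + 4·13 + 29)/6 = 90/6 = 15; σ²_E = ((29−9)/6)² = 11.111
te_F = (6 + 4·8 + 16)/6 = 54/6 = 9; σ²_F = ((16−6)/6)² = 2.778
te_G = (5 + 4·7 + 15)/6 = 48/6 = 8; σ²_G = ((15−5)/6)² = 2.778
te_H = (10 + 4·11 + 12)/6 = 66/6 = 11; σ²_H = ((12−10)/6)² = 0.111
te_I = (3 + 4·8 + 25)/6 = 60/6 = 10; σ²_I = ((25−3)/6)² = 13.444
te_J = (2 + 4·7 + 18)/6 = 48/6 = 8; σ²_J = ((18−2)/6)² = 7.111

Forward pass:
ES_A = 0; EF_A = 12
ES_B = 0; EF_B = 14
ES_C = 0; EF_C = 14
ES_D = 0; EF_D = 10
ES_E = 14; EF_E = 14+15 = 29
ES_F = max(EF_B=14, EF_D=10) = 14; EF_F = 14+9 = 23
ES_G = max(EF_C=14, EF_E=29) = 29; EF_G = 29+8 = 37
ES_H = max(EF_D=10, EF_F=23) = 23; EF_H = 23+11 = 34
ES_I = 29; EF_I = 29+10 = 39
ES_J = max(EF_A=12, EF_D=10, EF_G=37, EF_H=34, EF_I=39) = 39; EF_J = 39+8 = 47
Expected project duration μ = 47 days. Critical path: B → E → I → J.

Variance along critical path = 11.111 + 11.111 + 13.444 + 7.111 = 42.778
σ = √42.778 = 6.540 days

6.54 days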